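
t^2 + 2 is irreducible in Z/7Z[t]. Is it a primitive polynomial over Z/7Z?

No

Write f(t) = t^2 + 2.
|GF(7^2)^×| = 7^2 − 1 = 48. Prime factorization: 48 = 2^4·3.
f is primitive ⇔ t has order 48 in GF(7)[t]/(f), i.e. t^(48/q) ≠ 1 for each prime q | 48.
t^(24) mod f = 1
t^(16) mod f = 4.
Since t^(24) = 1, the order of t divides 24 < 48; not primitive.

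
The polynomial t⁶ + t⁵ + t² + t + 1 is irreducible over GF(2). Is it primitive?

Yes

Write f(t) = t⁶ + t⁵ + t² + t + 1.
|GF(2^6)^×| = 2^6 − 1 = 63. Prime factorization: 63 = 3^2·7.
f is primitive ⇔ t has order 63 in GF(2)[t]/(f), i.e. t^(63/q) ≠ 1 for each prime q | 63.
t^(21) mod f = t⁵ + t³ + t².
t^(9) mod f = t³ + t² + 1.
None equal 1, so t has full order 63; f is primitive.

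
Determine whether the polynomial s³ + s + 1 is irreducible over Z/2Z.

Write h(s) = s³ + s + 1.
Check for roots in Z/2Z: h(0) = 1; h(1) = 1.
No roots. A degree-3 polynomial over a field with no linear factor is irreducible.

Yes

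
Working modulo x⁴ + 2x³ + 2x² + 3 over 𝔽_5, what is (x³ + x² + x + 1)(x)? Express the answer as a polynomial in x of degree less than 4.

4x^3 + 4x^2 + x + 2

Multiply in 𝔽_5[x]: (x³ + x² + x + 1)·(x) = x⁴ + x³ + x² + x.
Reduce using x⁴ ≡ 3x³ + 3x² + 2 (mod x⁴ + 2x³ + 2x² + 3).
Reduced: 4x³ + 4x² + x + 2.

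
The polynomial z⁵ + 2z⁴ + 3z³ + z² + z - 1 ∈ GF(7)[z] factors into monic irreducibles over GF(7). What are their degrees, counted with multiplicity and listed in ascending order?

1, 1, 3

Write f(z) = z⁵ + 2z⁴ + 3z³ + z² + z - 1.
Linear factors from roots: (z - 1), (z - 3).
Complete factorization: f(z) = (z - 3)·(z - 1)·(z³ - z² + 3z + 2).
Factor degrees with multiplicity: 1 + 1 + 3 = 5.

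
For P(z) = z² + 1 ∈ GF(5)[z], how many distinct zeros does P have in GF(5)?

Evaluate at each of the 5 elements of GF(5):
P(0) = 1; P(1) = 2; P(2) = 0 → root; P(3) = 0 → root; P(4) = 2.
Roots: {2, 3}.

2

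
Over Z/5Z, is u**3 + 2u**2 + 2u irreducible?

No

Write g(u) = u**3 + 2u**2 + 2u.
Check for roots in Z/5Z: g(0) = 0 → root; g(1) = 0 → root; g(2) = 0 → root; g(3) = 1; g(4) = 4.
g(0) = 0, so (u) divides g(u); g is reducible.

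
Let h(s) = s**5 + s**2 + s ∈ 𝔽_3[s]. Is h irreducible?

No

Check for roots in 𝔽_3: h(0) = 0 → root; h(1) = 0 → root; h(2) = 2.
h(0) = 0, so (s) divides h(s); h is reducible.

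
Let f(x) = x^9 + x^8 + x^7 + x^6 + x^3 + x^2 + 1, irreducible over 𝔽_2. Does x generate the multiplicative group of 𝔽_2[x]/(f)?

|GF(2^9)^×| = 2^9 − 1 = 511. Prime factorization: 511 = 7·73.
f is primitive ⇔ x has order 511 in GF(2)[x]/(f), i.e. x^(511/q) ≠ 1 for each prime q | 511.
x^(73) mod f = x^3 + x^2.
x^(7) mod f = x^7.
None equal 1, so x has full order 511; f is primitive.

Yes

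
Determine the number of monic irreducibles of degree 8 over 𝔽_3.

810

x^(3^8) − x is the product of all monic irreducibles of degree dividing 8; Möbius inversion gives N = (1/8) Σ μ(8/d)·3^d.
Divisors of 8: 1, 2, 4, 8; μ(8/d) for each: 0, 0, -1, 1.
Σ = − 3^4 + 3^8 = 6480.
N = 6480/8 = 810.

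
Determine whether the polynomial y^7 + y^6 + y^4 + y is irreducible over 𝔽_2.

No

Write g(y) = y^7 + y^6 + y^4 + y.
Check for roots in 𝔽_2: g(0) = 0 → root; g(1) = 0 → root.
g(0) = 0, so (y) divides g(y); g is reducible.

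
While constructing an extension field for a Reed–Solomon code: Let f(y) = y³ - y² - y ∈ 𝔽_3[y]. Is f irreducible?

No

Check for roots in 𝔽_3: f(0) = 0 → root; f(1) = 2; f(2) = 2.
f(0) = 0, so (y) divides f(y); f is reducible.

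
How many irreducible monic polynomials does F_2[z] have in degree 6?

9

x^(2^6) − x is the product of all monic irreducibles of degree dividing 6; Möbius inversion gives N = (1/6) Σ μ(6/d)·2^d.
Divisors of 6: 1, 2, 3, 6; μ(6/d) for each: 1, -1, -1, 1.
Σ = 2^1 − 2^2 − 2^3 + 2^6 = 54.
N = 54/6 = 9.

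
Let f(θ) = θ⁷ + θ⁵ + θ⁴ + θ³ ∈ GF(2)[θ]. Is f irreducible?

Check for roots in GF(2): f(0) = 0 → root; f(1) = 0 → root.
f(0) = 0, so (θ) divides f(θ); f is reducible.

No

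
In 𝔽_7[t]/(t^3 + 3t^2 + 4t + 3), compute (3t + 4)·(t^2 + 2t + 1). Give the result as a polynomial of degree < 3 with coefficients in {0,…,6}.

t^2 + 6t + 2

Multiply in 𝔽_7[t]: (3t + 4)·(t^2 + 2t + 1) = 3t^3 + 3t^2 + 4t + 4.
Reduce using t^3 ≡ 4t^2 + 3t + 4 (mod t^3 + 3t^2 + 4t + 3).
Reduced: t^2 + 6t + 2.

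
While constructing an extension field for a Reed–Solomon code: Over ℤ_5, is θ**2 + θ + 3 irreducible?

No

Write m(θ) = θ**2 + θ + 3.
Check for roots in ℤ_5: m(0) = 3; m(1) = 0 → root; m(2) = 4; m(3) = 0 → root; m(4) = 3.
m(1) = 0, so (θ − 1) divides m(θ); m is reducible.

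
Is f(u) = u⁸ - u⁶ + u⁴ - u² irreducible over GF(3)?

No

Check for roots in GF(3): f(0) = 0 → root; f(1) = 0 → root; f(2) = 0 → root.
f(0) = 0, so (u) divides f(u); f is reducible.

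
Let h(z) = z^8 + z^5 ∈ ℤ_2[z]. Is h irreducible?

Check for roots in ℤ_2: h(0) = 0 → root; h(1) = 0 → root.
h(0) = 0, so (z) divides h(z); h is reducible.

No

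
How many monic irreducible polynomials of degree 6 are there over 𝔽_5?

2580

x^(5^6) − x is the product of all monic irreducibles of degree dividing 6; Möbius inversion gives N = (1/6) Σ μ(6/d)·5^d.
Divisors of 6: 1, 2, 3, 6; μ(6/d) for each: 1, -1, -1, 1.
Σ = 5^1 − 5^2 − 5^3 + 5^6 = 15480.
N = 15480/6 = 2580.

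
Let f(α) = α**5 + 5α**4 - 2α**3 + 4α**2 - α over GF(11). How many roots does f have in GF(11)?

4

Evaluate at each of the 11 elements of GF(11):
f(0) = 0 → root; f(1) = 7; f(2) = 0 → root; f(3) = 0 → root; f(4) = 3; f(5) = 1; f(6) = 3; f(7) = 1; f(8) = 2; f(9) = 5; f(10) = 0 → root.
Roots: {0, 2, 3, 10}.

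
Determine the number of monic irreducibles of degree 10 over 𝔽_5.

By the necklace-counting formula, N_5(10) = (1/10) Σ_{d|10} μ(10/d)·5^d.
Divisors of 10: 1, 2, 5, 10; μ(10/d) for each: 1, -1, -1, 1.
Σ = 5^1 − 5^2 − 5^5 + 5^10 = 9762480.
N = 9762480/10 = 976248.

976248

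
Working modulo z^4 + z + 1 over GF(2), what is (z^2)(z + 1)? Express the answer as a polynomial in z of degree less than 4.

z^3 + z^2

Multiply in GF(2)[z]: (z^2)·(z + 1) = z^3 + z^2.
Reduced: z^3 + z^2.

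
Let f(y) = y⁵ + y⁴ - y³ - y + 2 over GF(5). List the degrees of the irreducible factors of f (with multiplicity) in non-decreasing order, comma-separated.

Roots in GF(5): f(0) = 2; f(1) = 2; f(2) = 0 → root; f(3) = 1; f(4) = 4.
Linear factors from roots: (y - 2).
Complete factorization: f(y) = (y - 2)·(y⁴ - 2y³ - 1).
Factor degrees with multiplicity: 1 + 4 = 5.

1, 4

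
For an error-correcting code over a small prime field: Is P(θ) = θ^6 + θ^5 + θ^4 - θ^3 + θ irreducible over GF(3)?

Check for roots in GF(3): P(0) = 0 → root; P(1) = 0 → root; P(2) = 1.
P(0) = 0, so (θ) divides P(θ); P is reducible.

No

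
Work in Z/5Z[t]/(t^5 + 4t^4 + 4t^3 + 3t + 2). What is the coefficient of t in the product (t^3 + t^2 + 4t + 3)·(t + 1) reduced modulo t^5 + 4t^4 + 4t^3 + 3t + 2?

2

Multiply in Z/5Z[t]: (t^3 + t^2 + 4t + 3)·(t + 1) = t^4 + 2t^3 + 2t + 3.
Reduced: t^4 + 2t^3 + 2t + 3.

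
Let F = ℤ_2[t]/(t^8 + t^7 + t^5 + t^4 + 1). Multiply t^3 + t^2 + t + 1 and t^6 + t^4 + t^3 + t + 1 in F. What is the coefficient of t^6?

Multiply in ℤ_2[t]: (t^3 + t^2 + t + 1)·(t^6 + t^4 + t^3 + t + 1) = t^9 + t^8 + t^6 + t^4 + t^3 + 1.
Reduce using t^8 ≡ t^7 + t^5 + t^4 + 1 (mod t^8 + t^7 + t^5 + t^4 + 1).
Reduced: t^5 + t^4 + t^3 + t + 1.

0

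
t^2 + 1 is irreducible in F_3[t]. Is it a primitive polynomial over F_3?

Write f(t) = t^2 + 1.
|GF(3^2)^×| = 3^2 − 1 = 8. Prime factorization: 8 = 2^3.
f is primitive ⇔ t has order 8 in GF(3)[t]/(f), i.e. t^(8/q) ≠ 1 for each prime q | 8.
t^(4) mod f = 1
Since t^(4) = 1, the order of t divides 4 < 8; not primitive.

No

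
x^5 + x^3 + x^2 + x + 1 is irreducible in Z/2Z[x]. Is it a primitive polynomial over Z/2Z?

Yes

Write f(x) = x^5 + x^3 + x^2 + x + 1.
|GF(2^5)^×| = 2^5 − 1 = 31. Prime factorization: 31 = 31.
f is primitive ⇔ x has order 31 in GF(2)[x]/(f), i.e. x^(31/q) ≠ 1 for each prime q | 31.
x^(1) mod f = x.
None equal 1, so x has full order 31; f is primitive.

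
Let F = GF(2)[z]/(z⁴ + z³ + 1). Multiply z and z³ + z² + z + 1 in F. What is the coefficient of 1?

1

Multiply in GF(2)[z]: (z)·(z³ + z² + z + 1) = z⁴ + z³ + z² + z.
Reduce using z⁴ ≡ z³ + 1 (mod z⁴ + z³ + 1).
Reduced: z² + z + 1.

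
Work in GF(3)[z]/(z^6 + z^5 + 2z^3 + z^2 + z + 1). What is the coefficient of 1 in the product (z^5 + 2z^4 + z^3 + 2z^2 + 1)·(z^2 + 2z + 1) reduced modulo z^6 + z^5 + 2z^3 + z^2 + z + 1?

1

Multiply in GF(3)[z]: (z^5 + 2z^4 + z^3 + 2z^2 + 1)·(z^2 + 2z + 1) = z^7 + z^6 + 2z^3 + 2z + 1.
Reduce using z^6 ≡ 2z^5 + z^3 + 2z^2 + 2z + 2 (mod z^6 + z^5 + 2z^3 + z^2 + z + 1).
Reduced: z^4 + z^3 + 2z^2 + z + 1.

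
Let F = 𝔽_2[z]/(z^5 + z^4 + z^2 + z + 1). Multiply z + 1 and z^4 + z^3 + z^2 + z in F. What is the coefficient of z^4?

Multiply in 𝔽_2[z]: (z + 1)·(z^4 + z^3 + z^2 + z) = z^5 + z.
Reduce using z^5 ≡ z^4 + z^2 + z + 1 (mod z^5 + z^4 + z^2 + z + 1).
Reduced: z^4 + z^2 + 1.

1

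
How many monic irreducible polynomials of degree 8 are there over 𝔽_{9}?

Gauss's count: N_{9}(8) = (1/8) Σ_{d|8} μ(8/d)·9^d.
Divisors of 8: 1, 2, 4, 8; μ(8/d) for each: 0, 0, -1, 1.
Σ = − 9^4 + 9^8 = 43040160.
N = 43040160/8 = 5380020.

5380020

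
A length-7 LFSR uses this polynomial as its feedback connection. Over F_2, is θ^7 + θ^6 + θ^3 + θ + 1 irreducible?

Write h(θ) = θ^7 + θ^6 + θ^3 + θ + 1.
Check for roots in F_2: h(0) = 1; h(1) = 1.
No roots, so no linear factors.
Monic irreducibles of degree 2 over GF(2): θ^2 + θ + 1.
None of them divide h (all give nonzero remainder).
Monic irreducibles of degree 3 over GF(2): θ^3 + θ + 1, θ^3 + θ^2 + 1.
None of them divide h (all give nonzero remainder).
No irreducible factor of degree ≤ 3 exists, so h is irreducible over GF(2).

Yes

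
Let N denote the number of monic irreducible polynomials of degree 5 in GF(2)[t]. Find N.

The number of monic irreducibles of degree 5 over GF(2) is (1/5)·Σ_{d∣5} μ(5/d) 2^d.
Divisors of 5: 1, 5; μ(5/d) for each: -1, 1.
Σ = − 2^1 + 2^5 = 30.
N = 30/5 = 6.

6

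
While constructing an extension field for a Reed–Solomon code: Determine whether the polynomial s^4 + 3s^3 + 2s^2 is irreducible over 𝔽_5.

Write P(s) = s^4 + 3s^3 + 2s^2.
Check for roots in 𝔽_5: P(0) = 0 → root; P(1) = 1; P(2) = 3; P(3) = 0 → root; P(4) = 0 → root.
P(0) = 0, so (s) divides P(s); P is reducible.

No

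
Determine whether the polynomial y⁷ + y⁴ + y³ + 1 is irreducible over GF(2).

Write P(y) = y⁷ + y⁴ + y³ + 1.
Check for roots in GF(2): P(0) = 1; P(1) = 0 → root.
P(1) = 0, so (y − 1) divides P(y); P is reducible.

No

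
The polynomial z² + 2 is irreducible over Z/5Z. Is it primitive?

Write f(z) = z² + 2.
|GF(5^2)^×| = 5^2 − 1 = 24. Prime factorization: 24 = 2^3·3.
f is primitive ⇔ z has order 24 in GF(5)[z]/(f), i.e. z^(24/q) ≠ 1 for each prime q | 24.
z^(12) mod f = 4.
z^(8) mod f = 1
Since z^(8) = 1, the order of z divides 8 < 24; not primitive.

No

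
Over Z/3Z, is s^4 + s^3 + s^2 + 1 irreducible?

Write g(s) = s^4 + s^3 + s^2 + 1.
Check for roots in Z/3Z: g(0) = 1; g(1) = 1; g(2) = 2.
No roots, so no linear factors.
Monic irreducibles of degree 2 over GF(3): s^2 + 1, s^2 + s + 2, s^2 + 2s + 2.
None of them divide g (all give nonzero remainder).
No irreducible factor of degree ≤ 2 exists, so g is irreducible over GF(3).

Yes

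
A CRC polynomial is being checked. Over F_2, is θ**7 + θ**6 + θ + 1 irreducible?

No

Write h(θ) = θ**7 + θ**6 + θ + 1.
Check for roots in F_2: h(0) = 1; h(1) = 0 → root.
h(1) = 0, so (θ − 1) divides h(θ); h is reducible.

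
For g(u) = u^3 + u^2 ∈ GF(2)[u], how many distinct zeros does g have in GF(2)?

2

Evaluate at each of the 2 elements of GF(2):
g(0) = 0 → root; g(1) = 0 → root.
Roots: {0, 1}.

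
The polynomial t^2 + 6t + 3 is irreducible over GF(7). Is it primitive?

Yes

Write f(t) = t^2 + 6t + 3.
|GF(7^2)^×| = 7^2 − 1 = 48. Prime factorization: 48 = 2^4·3.
f is primitive ⇔ t has order 48 in GF(7)[t]/(f), i.e. t^(48/q) ≠ 1 for each prime q | 48.
t^(24) mod f = 6.
t^(16) mod f = 2.
None equal 1, so t has full order 48; f is primitive.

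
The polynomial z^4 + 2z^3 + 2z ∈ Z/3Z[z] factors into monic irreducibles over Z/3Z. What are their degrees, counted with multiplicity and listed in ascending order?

Write f(z) = z^4 + 2z^3 + 2z.
Roots in Z/3Z: f(0) = 0 → root; f(1) = 2; f(2) = 0 → root.
Linear factors from roots: (z), (z + 1).
Complete factorization: f(z) = (z)·(z + 1)·(z^2 + z + 2).
Factor degrees with multiplicity: 1 + 1 + 2 = 4.

1, 1, 2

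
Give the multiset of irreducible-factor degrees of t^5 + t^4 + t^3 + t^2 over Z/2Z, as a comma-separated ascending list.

1, 1, 1, 1, 1

Write h(t) = t^5 + t^4 + t^3 + t^2.
Roots in Z/2Z: h(0) = 0 → root; h(1) = 0 → root.
Linear factors from roots: (t), (t + 1).
Complete factorization: h(t) = (t)^2·(t + 1)^3.
Factor degrees with multiplicity: 1 + 1 + 1 + 1 + 1 = 5.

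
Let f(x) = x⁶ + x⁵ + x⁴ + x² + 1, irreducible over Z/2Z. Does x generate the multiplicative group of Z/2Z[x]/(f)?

|GF(2^6)^×| = 2^6 − 1 = 63. Prime factorization: 63 = 3^2·7.
f is primitive ⇔ x has order 63 in GF(2)[x]/(f), i.e. x^(63/q) ≠ 1 for each prime q | 63.
x^(21) mod f = 1
x^(9) mod f = x³ + 1.
Since x^(21) = 1, the order of x divides 21 < 63; not primitive.

No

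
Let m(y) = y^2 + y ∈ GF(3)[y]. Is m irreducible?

No

Check for roots in GF(3): m(0) = 0 → root; m(1) = 2; m(2) = 0 → root.
m(0) = 0, so (y) divides m(y); m is reducible.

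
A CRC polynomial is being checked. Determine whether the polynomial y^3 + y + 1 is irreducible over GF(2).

Write f(y) = y^3 + y + 1.
Check for roots in GF(2): f(0) = 1; f(1) = 1.
No roots. A degree-3 polynomial over a field with no linear factor is irreducible.

Yes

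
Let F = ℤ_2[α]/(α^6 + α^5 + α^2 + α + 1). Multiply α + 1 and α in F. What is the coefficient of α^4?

Multiply in ℤ_2[α]: (α + 1)·(α) = α^2 + α.
Reduced: α^2 + α.

0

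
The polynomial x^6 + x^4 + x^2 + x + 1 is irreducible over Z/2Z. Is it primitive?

Write f(x) = x^6 + x^4 + x^2 + x + 1.
|GF(2^6)^×| = 2^6 − 1 = 63. Prime factorization: 63 = 3^2·7.
f is primitive ⇔ x has order 63 in GF(2)[x]/(f), i.e. x^(63/q) ≠ 1 for each prime q | 63.
x^(21) mod f = 1
x^(9) mod f = x^4 + x^2 + x.
Since x^(21) = 1, the order of x divides 21 < 63; not primitive.

No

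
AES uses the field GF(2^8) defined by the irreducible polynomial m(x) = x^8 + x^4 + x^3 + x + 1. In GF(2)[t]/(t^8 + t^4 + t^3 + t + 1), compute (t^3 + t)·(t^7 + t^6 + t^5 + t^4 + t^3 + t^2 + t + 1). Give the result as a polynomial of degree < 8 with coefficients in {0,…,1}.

Multiply in GF(2)[t]: (t^3 + t)·(t^7 + t^6 + t^5 + t^4 + t^3 + t^2 + t + 1) = t^10 + t^9 + t^2 + t.
Reduce using t^8 ≡ t^4 + t^3 + t + 1 (mod t^8 + t^4 + t^3 + t + 1).
Reduced: t^6 + t^4 + t^3 + t^2.

t^6 + t^4 + t^3 + t^2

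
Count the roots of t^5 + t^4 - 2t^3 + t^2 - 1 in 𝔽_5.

2

Write P(t) = t^5 + t^4 - 2t^3 + t^2 - 1.
Evaluate at each of the 5 elements of 𝔽_5:
P(0) = 4; P(1) = 0 → root; P(2) = 0 → root; P(3) = 3; P(4) = 2.
Roots: {1, 2}.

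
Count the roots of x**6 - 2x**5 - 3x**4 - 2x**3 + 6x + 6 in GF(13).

2

Write g(x) = x**6 - 2x**5 - 3x**4 - 2x**3 + 6x + 6.
Evaluate at each of the 13 elements of GF(13):
g(0) = 6; g(1) = 6; g(2) = 6; g(3) = 9; g(4) = 12; g(5) = 6; g(6) = 7; g(7) = 1; g(8) = 11; g(9) = 0 → root; g(10) = 0 → root; g(11) = 12; g(12) = 2.
Roots: {9, 10}.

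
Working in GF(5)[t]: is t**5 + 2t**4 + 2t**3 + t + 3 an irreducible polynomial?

Write m(t) = t**5 + 2t**4 + 2t**3 + t + 3.
Check for roots in GF(5): m(0) = 3; m(1) = 4; m(2) = 0 → root; m(3) = 0 → root; m(4) = 1.
m(2) = 0, so (t − 2) divides m(t); m is reducible.

No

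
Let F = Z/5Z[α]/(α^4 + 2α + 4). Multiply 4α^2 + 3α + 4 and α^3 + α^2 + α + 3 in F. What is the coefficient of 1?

Multiply in Z/5Z[α]: (4α^2 + 3α + 4)·(α^3 + α^2 + α + 3) = 4α^5 + 2α^4 + α^3 + 4α^2 + 3α + 2.
Reduce using α^4 ≡ 3α + 1 (mod α^4 + 2α + 4).
Reduced: α^3 + α^2 + 3α + 4.

4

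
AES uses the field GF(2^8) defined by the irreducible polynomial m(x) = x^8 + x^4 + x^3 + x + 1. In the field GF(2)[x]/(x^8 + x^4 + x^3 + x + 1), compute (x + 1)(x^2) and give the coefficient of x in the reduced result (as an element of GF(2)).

0

Multiply in GF(2)[x]: (x + 1)·(x^2) = x^3 + x^2.
Reduced: x^3 + x^2.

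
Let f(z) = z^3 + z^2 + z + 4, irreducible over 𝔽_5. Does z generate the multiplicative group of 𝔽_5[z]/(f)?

No

|GF(5^3)^×| = 5^3 − 1 = 124. Prime factorization: 124 = 2^2·31.
f is primitive ⇔ z has order 124 in GF(5)[z]/(f), i.e. z^(124/q) ≠ 1 for each prime q | 124.
z^(62) mod f = 1
z^(4) mod f = 2z + 4.
Since z^(62) = 1, the order of z divides 62 < 124; not primitive.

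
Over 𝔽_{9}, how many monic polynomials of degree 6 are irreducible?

88440

x^(9^6) − x is the product of all monic irreducibles of degree dividing 6; Möbius inversion gives N = (1/6) Σ μ(6/d)·9^d.
Divisors of 6: 1, 2, 3, 6; μ(6/d) for each: 1, -1, -1, 1.
Σ = 9^1 − 9^2 − 9^3 + 9^6 = 530640.
N = 530640/6 = 88440.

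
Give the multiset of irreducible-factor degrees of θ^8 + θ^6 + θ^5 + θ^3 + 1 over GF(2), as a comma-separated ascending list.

Write h(θ) = θ^8 + θ^6 + θ^5 + θ^3 + 1.
Roots in GF(2): h(0) = 1; h(1) = 1.
Complete factorization: h(θ) = (θ^8 + θ^6 + θ^5 + θ^3 + 1).
Factor degrees with multiplicity: 8 = 8.

8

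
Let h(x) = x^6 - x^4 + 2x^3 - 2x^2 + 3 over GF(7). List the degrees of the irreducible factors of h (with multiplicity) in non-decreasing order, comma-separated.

Complete factorization: h(x) = (x^6 - x^4 + 2x^3 - 2x^2 + 3).
Factor degrees with multiplicity: 6 = 6.

6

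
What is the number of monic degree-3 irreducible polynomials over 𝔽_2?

2

By the necklace-counting formula, N_2(3) = (1/3) Σ_{d|3} μ(3/d)·2^d.
Divisors of 3: 1, 3; μ(3/d) for each: -1, 1.
Σ = − 2^1 + 2^3 = 6.
N = 6/3 = 2.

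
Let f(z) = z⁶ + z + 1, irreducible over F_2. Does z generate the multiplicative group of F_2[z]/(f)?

|GF(2^6)^×| = 2^6 − 1 = 63. Prime factorization: 63 = 3^2·7.
f is primitive ⇔ z has order 63 in GF(2)[z]/(f), i.e. z^(63/q) ≠ 1 for each prime q | 63.
z^(21) mod f = z⁵ + z⁴ + z³ + z + 1.
z^(9) mod f = z⁴ + z³.
None equal 1, so z has full order 63; f is primitive.

Yes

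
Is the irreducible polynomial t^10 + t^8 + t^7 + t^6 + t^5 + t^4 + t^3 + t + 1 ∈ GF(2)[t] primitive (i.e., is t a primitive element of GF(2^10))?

Write f(t) = t^10 + t^8 + t^7 + t^6 + t^5 + t^4 + t^3 + t + 1.
|GF(2^10)^×| = 2^10 − 1 = 1023. Prime factorization: 1023 = 3·11·31.
f is primitive ⇔ t has order 1023 in GF(2)[t]/(f), i.e. t^(1023/q) ≠ 1 for each prime q | 1023.
t^(341) mod f = t^8 + t^7 + t^6 + t^5 + t^4 + t^2 + t + 1.
t^(93) mod f = t^7 + t^6 + t^5 + t^4 + t^2 + t.
t^(33) mod f = t^8 + t^6 + t^5 + t^4 + t^3 + t + 1.
None equal 1, so t has full order 1023; f is primitive.

Yes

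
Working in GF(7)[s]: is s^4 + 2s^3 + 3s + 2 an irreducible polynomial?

Write m(s) = s^4 + 2s^3 + 3s + 2.
Check for roots in GF(7): m(0) = 2; m(1) = 1; m(2) = 5; m(3) = 6; m(4) = 6; m(5) = 3; m(6) = 5.
No roots, so no linear factors.
Degree-2 irreducible divisors: test the 21 monic irreducibles of degree 2 over GF(7).
None of them divide m (all give nonzero remainder).
No irreducible factor of degree ≤ 2 exists, so m is irreducible over GF(7).

Yes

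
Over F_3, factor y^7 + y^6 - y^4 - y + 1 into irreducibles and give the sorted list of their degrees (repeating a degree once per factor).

Write f(y) = y^7 + y^6 - y^4 - y + 1.
Roots in F_3: f(0) = 1; f(1) = 1; f(2) = 1.
Complete factorization: f(y) = (y^7 + y^6 - y^4 - y + 1).
Factor degrees with multiplicity: 7 = 7.

7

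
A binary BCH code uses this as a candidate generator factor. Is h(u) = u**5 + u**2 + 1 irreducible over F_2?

Yes

Check for roots in F_2: h(0) = 1; h(1) = 1.
No roots, so no linear factors.
Monic irreducibles of degree 2 over GF(2): u**2 + u + 1.
None of them divide h (all give nonzero remainder).
No irreducible factor of degree ≤ 2 exists, so h is irreducible over GF(2).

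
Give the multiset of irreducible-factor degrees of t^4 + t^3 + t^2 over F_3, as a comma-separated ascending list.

1, 1, 1, 1

Write f(t) = t^4 + t^3 + t^2.
Roots in F_3: f(0) = 0 → root; f(1) = 0 → root; f(2) = 1.
Linear factors from roots: (t), (t - 1).
Complete factorization: f(t) = (t)^2·(t - 1)^2.
Factor degrees with multiplicity: 1 + 1 + 1 + 1 = 4.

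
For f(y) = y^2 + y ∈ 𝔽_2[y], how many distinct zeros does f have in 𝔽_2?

2

Evaluate at each of the 2 elements of 𝔽_2:
f(0) = 0 → root; f(1) = 0 → root.
Roots: {0, 1}.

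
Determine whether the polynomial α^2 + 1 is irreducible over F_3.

Yes

Write g(α) = α^2 + 1.
Check for roots in F_3: g(0) = 1; g(1) = 2; g(2) = 2.
No roots. A degree-2 polynomial over a field with no linear factor is irreducible.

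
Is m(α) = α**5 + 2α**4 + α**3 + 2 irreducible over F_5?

Check for roots in F_5: m(0) = 2; m(1) = 1; m(2) = 4; m(3) = 4; m(4) = 2.
No roots, so no linear factors.
Degree-2 irreducible divisors: test the 10 monic irreducibles of degree 2 over GF(5).
None of them divide m (all give nonzero remainder).
No irreducible factor of degree ≤ 2 exists, so m is irreducible over GF(5).

Yes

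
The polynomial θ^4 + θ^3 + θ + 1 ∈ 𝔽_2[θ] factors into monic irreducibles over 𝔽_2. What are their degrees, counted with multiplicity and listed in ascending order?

1, 1, 2

Write h(θ) = θ^4 + θ^3 + θ + 1.
Roots in 𝔽_2: h(0) = 1; h(1) = 0 → root.
Linear factors from roots: (θ + 1).
Complete factorization: h(θ) = (θ + 1)^2·(θ^2 + θ + 1).
Factor degrees with multiplicity: 1 + 1 + 2 = 4.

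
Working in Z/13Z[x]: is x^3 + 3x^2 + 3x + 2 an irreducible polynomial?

No

Write P(x) = x^3 + 3x^2 + 3x + 2.
Check each element of Z/13Z for a root: P(0)=2, P(1)=9, P(2)=2, P(3)=0, P(4)=9, P(5)=9, P(6)=6, P(7)=6, P(8)=2, P(9)=0, P(10)=6, P(11)=0, P(12)=1.
P(3) = 0, so (x − 3) divides P(x); P is reducible.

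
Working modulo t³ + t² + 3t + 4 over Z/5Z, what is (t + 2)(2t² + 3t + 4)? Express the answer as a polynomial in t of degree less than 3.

4t

Multiply in Z/5Z[t]: (t + 2)·(2t² + 3t + 4) = 2t³ + 2t² + 3.
Reduce using t³ ≡ 4t² + 2t + 1 (mod t³ + t² + 3t + 4).
Reduced: 4t.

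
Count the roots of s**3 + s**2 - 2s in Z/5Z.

Write g(s) = s**3 + s**2 - 2s.
Evaluate at each of the 5 elements of Z/5Z:
g(0) = 0 → root; g(1) = 0 → root; g(2) = 3; g(3) = 0 → root; g(4) = 2.
Roots: {0, 1, 3}.

3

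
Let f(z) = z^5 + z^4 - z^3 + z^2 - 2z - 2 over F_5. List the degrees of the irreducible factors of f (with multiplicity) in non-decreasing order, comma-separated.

Roots in F_5: f(0) = 3; f(1) = 3; f(2) = 3; f(3) = 3; f(4) = 2.
Complete factorization: f(z) = (z^2 + z + 2)·(z^3 + 2z - 1).
Factor degrees with multiplicity: 2 + 3 = 5.

2, 3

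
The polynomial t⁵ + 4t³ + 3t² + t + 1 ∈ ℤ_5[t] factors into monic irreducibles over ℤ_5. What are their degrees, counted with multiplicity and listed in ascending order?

Write f(t) = t⁵ + 4t³ + 3t² + t + 1.
Roots in ℤ_5: f(0) = 1; f(1) = 0 → root; f(2) = 4; f(3) = 2; f(4) = 3.
Linear factors from roots: (t + 4).
Complete factorization: f(t) = (t + 4)·(t² + 3t + 3)^2.
Factor degrees with multiplicity: 1 + 2 + 2 = 5.

1, 2, 2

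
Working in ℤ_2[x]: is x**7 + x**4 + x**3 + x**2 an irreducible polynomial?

Write f(x) = x**7 + x**4 + x**3 + x**2.
Check for roots in ℤ_2: f(0) = 0 → root; f(1) = 0 → root.
f(0) = 0, so (x) divides f(x); f is reducible.

No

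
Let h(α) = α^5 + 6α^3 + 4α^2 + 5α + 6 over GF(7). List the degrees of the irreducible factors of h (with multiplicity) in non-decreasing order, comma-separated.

Linear factors from roots: (α + 5), (α + 4), (α + 3).
Complete factorization: h(α) = (α + 3)·(α + 4)·(α + 5)·(α^2 + 2α + 5).
Factor degrees with multiplicity: 1 + 1 + 1 + 2 = 5.

1, 1, 1, 2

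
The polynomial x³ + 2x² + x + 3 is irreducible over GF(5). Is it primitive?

Write f(x) = x³ + 2x² + x + 3.
|GF(5^3)^×| = 5^3 − 1 = 124. Prime factorization: 124 = 2^2·31.
f is primitive ⇔ x has order 124 in GF(5)[x]/(f), i.e. x^(124/q) ≠ 1 for each prime q | 124.
x^(62) mod f = 4.
x^(4) mod f = 3x² + 4x + 1.
None equal 1, so x has full order 124; f is primitive.

Yes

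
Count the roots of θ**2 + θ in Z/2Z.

2

Write P(θ) = θ**2 + θ.
Evaluate at each of the 2 elements of Z/2Z:
P(0) = 0 → root; P(1) = 0 → root.
Roots: {0, 1}.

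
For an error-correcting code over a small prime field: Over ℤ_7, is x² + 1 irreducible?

Write g(x) = x² + 1.
Check for roots in ℤ_7: g(0) = 1; g(1) = 2; g(2) = 5; g(3) = 3; g(4) = 3; g(5) = 5; g(6) = 2.
No roots. A degree-2 polynomial over a field with no linear factor is irreducible.

Yes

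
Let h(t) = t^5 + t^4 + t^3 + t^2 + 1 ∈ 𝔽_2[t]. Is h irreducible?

Check for roots in 𝔽_2: h(0) = 1; h(1) = 1.
No roots, so no linear factors.
Monic irreducibles of degree 2 over GF(2): t^2 + t + 1.
None of them divide h (all give nonzero remainder).
No irreducible factor of degree ≤ 2 exists, so h is irreducible over GF(2).

Yes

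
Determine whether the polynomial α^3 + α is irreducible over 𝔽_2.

Write m(α) = α^3 + α.
Check for roots in 𝔽_2: m(0) = 0 → root; m(1) = 0 → root.
m(0) = 0, so (α) divides m(α); m is reducible.

No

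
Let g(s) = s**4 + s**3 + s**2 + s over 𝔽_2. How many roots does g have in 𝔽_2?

Evaluate at each of the 2 elements of 𝔽_2:
g(0) = 0 → root; g(1) = 0 → root.
Roots: {0, 1}.

2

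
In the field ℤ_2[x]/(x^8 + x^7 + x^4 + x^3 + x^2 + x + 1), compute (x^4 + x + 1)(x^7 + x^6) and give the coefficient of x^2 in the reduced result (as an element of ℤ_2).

Multiply in ℤ_2[x]: (x^4 + x + 1)·(x^7 + x^6) = x^11 + x^10 + x^8 + x^6.
Reduce using x^8 ≡ x^7 + x^4 + x^3 + x^2 + x + 1 (mod x^8 + x^7 + x^4 + x^3 + x^2 + x + 1).
Reduced: x^5 + x^2 + x + 1.

1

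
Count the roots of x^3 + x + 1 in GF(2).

Write g(x) = x^3 + x + 1.
Evaluate at each of the 2 elements of GF(2):
g(0) = 1; g(1) = 1.
No element is a root.

0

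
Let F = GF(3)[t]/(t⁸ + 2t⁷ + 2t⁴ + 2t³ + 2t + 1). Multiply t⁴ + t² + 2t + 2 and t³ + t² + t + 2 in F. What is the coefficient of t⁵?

Multiply in GF(3)[t]: (t⁴ + t² + 2t + 2)·(t³ + t² + t + 2) = t⁷ + t⁶ + 2t⁵ + 2t⁴ + 2t³ + 1.
Reduced: t⁷ + t⁶ + 2t⁵ + 2t⁴ + 2t³ + 1.

2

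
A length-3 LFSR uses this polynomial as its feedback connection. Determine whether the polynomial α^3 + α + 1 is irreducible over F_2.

Yes

Write m(α) = α^3 + α + 1.
Check for roots in F_2: m(0) = 1; m(1) = 1.
No roots. A degree-3 polynomial over a field with no linear factor is irreducible.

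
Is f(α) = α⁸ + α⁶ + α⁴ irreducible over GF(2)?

Check for roots in GF(2): f(0) = 0 → root; f(1) = 1.
f(0) = 0, so (α) divides f(α); f is reducible.

No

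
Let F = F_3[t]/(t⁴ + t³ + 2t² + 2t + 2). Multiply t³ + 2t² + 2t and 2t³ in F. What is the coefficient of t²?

2

Multiply in F_3[t]: (t³ + 2t² + 2t)·(2t³) = 2t⁶ + t⁵ + t⁴.
Reduce using t⁴ ≡ 2t³ + t² + t + 1 (mod t⁴ + t³ + 2t² + 2t + 2).
Reduced: 2t² + 1.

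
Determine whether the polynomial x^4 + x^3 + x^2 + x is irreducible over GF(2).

Write m(x) = x^4 + x^3 + x^2 + x.
Check for roots in GF(2): m(0) = 0 → root; m(1) = 0 → root.
m(0) = 0, so (x) divides m(x); m is reducible.

No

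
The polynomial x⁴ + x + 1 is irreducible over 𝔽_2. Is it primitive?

Write f(x) = x⁴ + x + 1.
|GF(2^4)^×| = 2^4 − 1 = 15. Prime factorization: 15 = 3·5.
f is primitive ⇔ x has order 15 in GF(2)[x]/(f), i.e. x^(15/q) ≠ 1 for each prime q | 15.
x^(5) mod f = x² + x.
x^(3) mod f = x³.
None equal 1, so x has full order 15; f is primitive.

Yes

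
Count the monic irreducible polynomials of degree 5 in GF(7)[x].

3360

x^(7^5) − x is the product of all monic irreducibles of degree dividing 5; Möbius inversion gives N = (1/5) Σ μ(5/d)·7^d.
Divisors of 5: 1, 5; μ(5/d) for each: -1, 1.
Σ = − 7^1 + 7^5 = 16800.
N = 16800/5 = 3360.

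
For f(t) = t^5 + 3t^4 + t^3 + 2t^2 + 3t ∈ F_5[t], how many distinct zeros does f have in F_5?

Evaluate at each of the 5 elements of F_5:
f(0) = 0 → root; f(1) = 0 → root; f(2) = 2; f(3) = 0 → root; f(4) = 0 → root.
Roots: {0, 1, 3, 4}.

4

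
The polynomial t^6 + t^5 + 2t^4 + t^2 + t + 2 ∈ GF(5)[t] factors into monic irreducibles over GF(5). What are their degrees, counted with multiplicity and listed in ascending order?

Write f(t) = t^6 + t^5 + 2t^4 + t^2 + t + 2.
Roots in GF(5): f(0) = 2; f(1) = 3; f(2) = 1; f(3) = 3; f(4) = 4.
Complete factorization: f(t) = (t^2 + 2)·(t^2 + 3)·(t^2 + t + 2).
Factor degrees with multiplicity: 2 + 2 + 2 = 6.

2, 2, 2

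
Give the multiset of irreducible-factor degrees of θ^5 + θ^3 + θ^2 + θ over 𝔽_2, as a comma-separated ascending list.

1, 1, 3

Write g(θ) = θ^5 + θ^3 + θ^2 + θ.
Roots in 𝔽_2: g(0) = 0 → root; g(1) = 0 → root.
Linear factors from roots: (θ), (θ + 1).
Complete factorization: g(θ) = (θ)·(θ + 1)·(θ^3 + θ^2 + 1).
Factor degrees with multiplicity: 1 + 1 + 3 = 5.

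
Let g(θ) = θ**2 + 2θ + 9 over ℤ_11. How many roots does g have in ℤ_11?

Evaluate at each of the 11 elements of ℤ_11:
g(0) = 9; g(1) = 1; g(2) = 6; g(3) = 2; g(4) = 0 → root; g(5) = 0 → root; g(6) = 2; g(7) = 6; g(8) = 1; g(9) = 9; g(10) = 8.
Roots: {4, 5}.

2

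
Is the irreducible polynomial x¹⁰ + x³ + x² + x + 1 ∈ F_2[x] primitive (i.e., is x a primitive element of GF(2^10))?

Write f(x) = x¹⁰ + x³ + x² + x + 1.
|GF(2^10)^×| = 2^10 − 1 = 1023. Prime factorization: 1023 = 3·11·31.
f is primitive ⇔ x has order 1023 in GF(2)[x]/(f), i.e. x^(1023/q) ≠ 1 for each prime q | 1023.
x^(341) mod f = 1
x^(93) mod f = x⁷ + x⁶ + x⁵ + x⁴ + x².
x^(33) mod f = x⁵ + x⁴ + x³ + x.
Since x^(341) = 1, the order of x divides 341 < 1023; not primitive.

No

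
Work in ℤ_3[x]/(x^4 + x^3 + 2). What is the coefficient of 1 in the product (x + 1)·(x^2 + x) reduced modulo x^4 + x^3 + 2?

Multiply in ℤ_3[x]: (x + 1)·(x^2 + x) = x^3 + 2x^2 + x.
Reduced: x^3 + 2x^2 + x.

0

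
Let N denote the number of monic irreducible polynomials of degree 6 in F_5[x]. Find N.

Gauss's count: N_{5}(6) = (1/6) Σ_{d|6} μ(6/d)·5^d.
Divisors of 6: 1, 2, 3, 6; μ(6/d) for each: 1, -1, -1, 1.
Σ = 5^1 − 5^2 − 5^3 + 5^6 = 15480.
N = 15480/6 = 2580.

2580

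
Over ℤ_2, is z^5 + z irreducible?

Write P(z) = z^5 + z.
Check for roots in ℤ_2: P(0) = 0 → root; P(1) = 0 → root.
P(0) = 0, so (z) divides P(z); P is reducible.

No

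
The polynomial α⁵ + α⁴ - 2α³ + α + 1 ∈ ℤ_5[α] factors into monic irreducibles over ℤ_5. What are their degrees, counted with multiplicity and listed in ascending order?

1, 4

Write f(α) = α⁵ + α⁴ - 2α³ + α + 1.
Roots in ℤ_5: f(0) = 1; f(1) = 2; f(2) = 0 → root; f(3) = 4; f(4) = 2.
Linear factors from roots: (α - 2).
Complete factorization: f(α) = (α - 2)·(α⁴ - 2α³ - α² - 2α + 2).
Factor degrees with multiplicity: 1 + 4 = 5.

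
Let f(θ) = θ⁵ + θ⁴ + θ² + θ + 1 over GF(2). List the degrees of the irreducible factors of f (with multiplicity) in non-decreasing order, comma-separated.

Roots in GF(2): f(0) = 1; f(1) = 1.
Complete factorization: f(θ) = (θ⁵ + θ⁴ + θ² + θ + 1).
Factor degrees with multiplicity: 5 = 5.

5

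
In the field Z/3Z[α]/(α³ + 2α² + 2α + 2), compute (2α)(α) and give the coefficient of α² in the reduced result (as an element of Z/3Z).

Multiply in Z/3Z[α]: (2α)·(α) = 2α².
Reduced: 2α².

2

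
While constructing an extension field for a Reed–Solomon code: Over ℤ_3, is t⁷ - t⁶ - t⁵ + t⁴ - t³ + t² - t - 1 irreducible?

Write P(t) = t⁷ - t⁶ - t⁵ + t⁴ - t³ + t² - t - 1.
Check for roots in ℤ_3: P(0) = 2; P(1) = 1; P(2) = 2.
No roots, so no linear factors.
Monic irreducibles of degree 2 over GF(3): t² + 1, t² + t - 1, t² - t - 1.
None of them divide P (all give nonzero remainder).
Degree-3 irreducible divisors: test the 8 monic irreducibles of degree 3 over GF(3).
None of them divide P (all give nonzero remainder).
No irreducible factor of degree ≤ 3 exists, so P is irreducible over GF(3).

Yes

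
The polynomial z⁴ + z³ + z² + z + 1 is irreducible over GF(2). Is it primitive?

Write f(z) = z⁴ + z³ + z² + z + 1.
|GF(2^4)^×| = 2^4 − 1 = 15. Prime factorization: 15 = 3·5.
f is primitive ⇔ z has order 15 in GF(2)[z]/(f), i.e. z^(15/q) ≠ 1 for each prime q | 15.
z^(5) mod f = 1
z^(3) mod f = z³.
Since z^(5) = 1, the order of z divides 5 < 15; not primitive.

No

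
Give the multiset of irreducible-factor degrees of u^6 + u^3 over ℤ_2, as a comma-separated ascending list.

Write f(u) = u^6 + u^3.
Roots in ℤ_2: f(0) = 0 → root; f(1) = 0 → root.
Linear factors from roots: (u), (u + 1).
Complete factorization: f(u) = (u + 1)·(u)^3·(u^2 + u + 1).
Factor degrees with multiplicity: 1 + 1 + 1 + 1 + 2 = 6.

1, 1, 1, 1, 2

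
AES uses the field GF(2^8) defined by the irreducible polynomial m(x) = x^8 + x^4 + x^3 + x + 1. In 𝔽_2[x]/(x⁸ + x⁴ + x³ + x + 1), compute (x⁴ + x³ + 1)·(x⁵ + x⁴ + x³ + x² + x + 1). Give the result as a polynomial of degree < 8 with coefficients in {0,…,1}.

1

Multiply in 𝔽_2[x]: (x⁴ + x³ + 1)·(x⁵ + x⁴ + x³ + x² + x + 1) = x⁹ + x⁵ + x⁴ + x² + x + 1.
Reduce using x⁸ ≡ x⁴ + x³ + x + 1 (mod x⁸ + x⁴ + x³ + x + 1).
Reduced: 1.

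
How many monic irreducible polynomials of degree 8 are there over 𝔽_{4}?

8160

The number of monic irreducibles of degree 8 over GF(4) is (1/8)·Σ_{d∣8} μ(8/d) 4^d.
Divisors of 8: 1, 2, 4, 8; μ(8/d) for each: 0, 0, -1, 1.
Σ = − 4^4 + 4^8 = 65280.
N = 65280/8 = 8160.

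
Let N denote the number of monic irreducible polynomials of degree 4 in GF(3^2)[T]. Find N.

1620

By the necklace-counting formula, N_9(4) = (1/4) Σ_{d|4} μ(4/d)·9^d.
Divisors of 4: 1, 2, 4; μ(4/d) for each: 0, -1, 1.
Σ = − 9^2 + 9^4 = 6480.
N = 6480/4 = 1620.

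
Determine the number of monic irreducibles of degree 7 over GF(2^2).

2340

By the necklace-counting formula, N_4(7) = (1/7) Σ_{d|7} μ(7/d)·4^d.
Divisors of 7: 1, 7; μ(7/d) for each: -1, 1.
Σ = − 4^1 + 4^7 = 16380.
N = 16380/7 = 2340.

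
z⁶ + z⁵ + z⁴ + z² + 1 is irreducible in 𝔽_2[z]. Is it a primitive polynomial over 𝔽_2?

Write f(z) = z⁶ + z⁵ + z⁴ + z² + 1.
|GF(2^6)^×| = 2^6 − 1 = 63. Prime factorization: 63 = 3^2·7.
f is primitive ⇔ z has order 63 in GF(2)[z]/(f), i.e. z^(63/q) ≠ 1 for each prime q | 63.
z^(21) mod f = 1
z^(9) mod f = z³ + 1.
Since z^(21) = 1, the order of z divides 21 < 63; not primitive.

No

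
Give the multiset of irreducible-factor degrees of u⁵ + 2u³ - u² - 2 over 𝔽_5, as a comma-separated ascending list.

Write f(u) = u⁵ + 2u³ - u² - 2.
Roots in 𝔽_5: f(0) = 3; f(1) = 0 → root; f(2) = 2; f(3) = 1; f(4) = 4.
Linear factors from roots: (u - 1).
Complete factorization: f(u) = (u - 1)·(u² + 2)·(u² + u + 1).
Factor degrees with multiplicity: 1 + 2 + 2 = 5.

1, 2, 2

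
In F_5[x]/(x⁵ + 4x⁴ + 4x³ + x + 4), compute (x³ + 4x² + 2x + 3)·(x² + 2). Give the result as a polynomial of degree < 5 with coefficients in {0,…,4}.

Multiply in F_5[x]: (x³ + 4x² + 2x + 3)·(x² + 2) = x⁵ + 4x⁴ + 4x³ + x² + 4x + 1.
Reduce using x⁵ ≡ x⁴ + x³ + 4x + 1 (mod x⁵ + 4x⁴ + 4x³ + x + 4).
Reduced: x² + 3x + 2.

x^2 + 3x + 2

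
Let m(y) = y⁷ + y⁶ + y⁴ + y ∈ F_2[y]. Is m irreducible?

Check for roots in F_2: m(0) = 0 → root; m(1) = 0 → root.
m(0) = 0, so (y) divides m(y); m is reducible.

No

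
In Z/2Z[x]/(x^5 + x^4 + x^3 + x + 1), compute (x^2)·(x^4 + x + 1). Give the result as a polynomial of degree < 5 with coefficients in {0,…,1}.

Multiply in Z/2Z[x]: (x^2)·(x^4 + x + 1) = x^6 + x^3 + x^2.
Reduce using x^5 ≡ x^4 + x^3 + x + 1 (mod x^5 + x^4 + x^3 + x + 1).
Reduced: 1.

1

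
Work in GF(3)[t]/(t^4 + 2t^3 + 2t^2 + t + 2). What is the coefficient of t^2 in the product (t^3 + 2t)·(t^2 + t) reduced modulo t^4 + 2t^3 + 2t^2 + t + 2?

0

Multiply in GF(3)[t]: (t^3 + 2t)·(t^2 + t) = t^5 + t^4 + 2t^3 + 2t^2.
Reduce using t^4 ≡ t^3 + t^2 + 2t + 1 (mod t^4 + 2t^3 + 2t^2 + t + 2).
Reduced: 2t^3 + 2t + 2.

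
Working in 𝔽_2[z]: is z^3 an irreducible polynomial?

No

Write P(z) = z^3.
Check for roots in 𝔽_2: P(0) = 0 → root; P(1) = 1.
P(0) = 0, so (z) divides P(z); P is reducible.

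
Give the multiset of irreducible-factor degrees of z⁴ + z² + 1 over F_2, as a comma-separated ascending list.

Write g(z) = z⁴ + z² + 1.
Roots in F_2: g(0) = 1; g(1) = 1.
Complete factorization: g(z) = (z² + z + 1)^2.
Factor degrees with multiplicity: 2 + 2 = 4.

2, 2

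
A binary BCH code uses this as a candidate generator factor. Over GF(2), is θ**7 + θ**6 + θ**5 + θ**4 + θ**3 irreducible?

No

Write f(θ) = θ**7 + θ**6 + θ**5 + θ**4 + θ**3.
Check for roots in GF(2): f(0) = 0 → root; f(1) = 1.
f(0) = 0, so (θ) divides f(θ); f is reducible.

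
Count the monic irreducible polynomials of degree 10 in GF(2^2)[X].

x^(4^10) − x is the product of all monic irreducibles of degree dividing 10; Möbius inversion gives N = (1/10) Σ μ(10/d)·4^d.
Divisors of 10: 1, 2, 5, 10; μ(10/d) for each: 1, -1, -1, 1.
Σ = 4^1 − 4^2 − 4^5 + 4^10 = 1047540.
N = 1047540/10 = 104754.

104754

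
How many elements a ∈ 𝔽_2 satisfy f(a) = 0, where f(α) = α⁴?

1

Evaluate at each of the 2 elements of 𝔽_2:
f(0) = 0 → root; f(1) = 1.
Roots: {0}.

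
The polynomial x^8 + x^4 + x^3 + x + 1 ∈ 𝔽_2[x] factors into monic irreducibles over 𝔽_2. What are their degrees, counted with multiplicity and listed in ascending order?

Write h(x) = x^8 + x^4 + x^3 + x + 1.
Roots in 𝔽_2: h(0) = 1; h(1) = 1.
Complete factorization: h(x) = (x^8 + x^4 + x^3 + x + 1).
Factor degrees with multiplicity: 8 = 8.

8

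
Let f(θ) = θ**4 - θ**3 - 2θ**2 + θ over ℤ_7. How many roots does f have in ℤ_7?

2

Evaluate at each of the 7 elements of ℤ_7:
f(0) = 0 → root; f(1) = 6; f(2) = 2; f(3) = 4; f(4) = 3; f(5) = 0 → root; f(6) = 6.
Roots: {0, 5}.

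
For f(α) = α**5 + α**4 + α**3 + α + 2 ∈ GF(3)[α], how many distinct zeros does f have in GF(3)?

Evaluate at each of the 3 elements of GF(3):
f(0) = 2; f(1) = 0 → root; f(2) = 0 → root.
Roots: {1, 2}.

2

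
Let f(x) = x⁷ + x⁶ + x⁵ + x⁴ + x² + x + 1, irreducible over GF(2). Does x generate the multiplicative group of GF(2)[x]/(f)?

Yes

|GF(2^7)^×| = 2^7 − 1 = 127. Prime factorization: 127 = 127.
f is primitive ⇔ x has order 127 in GF(2)[x]/(f), i.e. x^(127/q) ≠ 1 for each prime q | 127.
x^(1) mod f = x.
None equal 1, so x has full order 127; f is primitive.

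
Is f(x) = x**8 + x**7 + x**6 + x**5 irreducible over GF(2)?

Check for roots in GF(2): f(0) = 0 → root; f(1) = 0 → root.
f(0) = 0, so (x) divides f(x); f is reducible.

No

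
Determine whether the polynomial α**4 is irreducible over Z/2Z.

Write P(α) = α**4.
Check for roots in Z/2Z: P(0) = 0 → root; P(1) = 1.
P(0) = 0, so (α) divides P(α); P is reducible.

No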